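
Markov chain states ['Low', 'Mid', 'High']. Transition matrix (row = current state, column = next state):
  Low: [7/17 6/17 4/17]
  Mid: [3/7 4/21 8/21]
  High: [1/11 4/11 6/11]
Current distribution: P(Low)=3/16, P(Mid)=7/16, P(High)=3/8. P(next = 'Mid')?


P(next=Mid) = Σᵢ P(now=i)×P(i→Mid)
= 3/16×6/17 + 7/16×4/21 + 3/8×4/11
= 9/136 + 1/12 + 3/22 = 1283/4488

P = 1283/4488 ≈ 0.2859


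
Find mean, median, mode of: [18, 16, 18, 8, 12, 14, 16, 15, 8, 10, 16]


Sorted: [8, 8, 10, 12, 14, 15, 16, 16, 16, 18, 18]
Mean = 151/11
Median = 15
Freq: {18: 2, 16: 3, 8: 2, 12: 1, 14: 1, 15: 1, 10: 1}
Mode: [16]

Mean=151/11, Median=15, Mode=16


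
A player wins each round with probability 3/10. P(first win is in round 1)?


Geometric: P(X=1) = (1-p)^(k-1)×p = (7/10)^0×3/10 = 3/10

P(X=1) = 3/10 ≈ 30.00%


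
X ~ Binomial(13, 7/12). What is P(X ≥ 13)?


P(X ≥ 13) = Σ P(X=i) for i=13..13
P(X=13) = 96889010407/106993205379072
Sum = 96889010407/106993205379072

P(X ≥ 13) = 96889010407/106993205379072 ≈ 0.09%


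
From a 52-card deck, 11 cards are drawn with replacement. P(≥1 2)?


P(not a 2) = 48/52 = 12/13
P(none in 11 draws) = (12/13)^11 = 743008370688/1792160394037
P(≥1 2) = 1 - 743008370688/1792160394037 = 1049152023349/1792160394037

P = 1049152023349/1792160394037 ≈ 58.54%


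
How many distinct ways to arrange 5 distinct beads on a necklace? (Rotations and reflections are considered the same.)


Free circular arrangements: rotations and reflections both identified.
(n-1)!/2 = 4!/2 = 24/2 = 12

12


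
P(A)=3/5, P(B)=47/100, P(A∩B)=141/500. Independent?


P(A)×P(B) = 141/500
P(A∩B) = 141/500
Equal ✓ → Independent

Yes, independent


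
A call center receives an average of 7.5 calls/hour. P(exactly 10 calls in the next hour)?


Poisson(λ=7.5): P(X=10) = e^(-λ)×λ^k/k!
= e^(-7.5) × 7.5^10 / 10!
≈ 0.0005530843701 × 563135147.095 / 3628800 ≈ 0.085830

P(X=10) ≈ 0.085830 ≈ 8.58%


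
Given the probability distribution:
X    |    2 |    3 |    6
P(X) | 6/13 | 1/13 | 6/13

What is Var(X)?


E[X] = 51/13
E[X²] = 249/13
Var(X) = E[X²] - (E[X])² = 249/13 - 2601/169 = 636/169

Var(X) = 636/169 ≈ 3.7633


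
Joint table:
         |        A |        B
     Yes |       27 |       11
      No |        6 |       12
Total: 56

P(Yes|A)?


P(Yes|A) = 27/(27+6) = 27/33 = 9/11

P = 9/11 ≈ 81.82%


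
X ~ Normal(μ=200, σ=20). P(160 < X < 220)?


z₁=(160-200)/20=-2.0, z₂=(220-200)/20=1.0
P = Φ(1.0) - Φ(-2.0) = 0.841345 - 0.022750 = 0.818595 ≈ 0.8186

P(160 < X < 220) ≈ 0.8186


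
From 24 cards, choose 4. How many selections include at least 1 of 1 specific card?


Complement: C(24,4) - C(23,4) = 10626 - 8855 = 1771

1771


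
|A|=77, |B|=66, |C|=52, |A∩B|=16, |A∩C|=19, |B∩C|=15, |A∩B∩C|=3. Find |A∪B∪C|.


|A∪B∪C| = 77+66+52-16-19-15+3 = 148

|A∪B∪C| = 148


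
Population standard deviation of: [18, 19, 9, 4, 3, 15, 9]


Mean = 77/7 = 11
  (18-11)²=49
  (19-11)²=64
  (9-11)²=4
  (4-11)²=49
  (3-11)²=64
  (15-11)²=16
  (9-11)²=4
Σ(x-μ)² = 250
σ² = 250/7

σ = √(250/7) ≈ 5.9761


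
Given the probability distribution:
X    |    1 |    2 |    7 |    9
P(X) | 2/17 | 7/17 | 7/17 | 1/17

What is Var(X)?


E[X] = 74/17
E[X²] = 454/17
Var(X) = E[X²] - (E[X])² = 454/17 - 5476/289 = 2242/289

Var(X) = 2242/289 ≈ 7.7578


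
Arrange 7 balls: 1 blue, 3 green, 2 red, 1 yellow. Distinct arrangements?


7!/(1!×3!×2!×1!) = 420

420


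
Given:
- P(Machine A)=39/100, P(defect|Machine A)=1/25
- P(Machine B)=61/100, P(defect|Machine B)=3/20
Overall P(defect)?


P(B) = Σ P(B|Aᵢ)×P(Aᵢ)
  1/25×39/100 = 39/2500
  3/20×61/100 = 183/2000
Sum = 1071/10000

P(defect) = 1071/10000 ≈ 10.71%


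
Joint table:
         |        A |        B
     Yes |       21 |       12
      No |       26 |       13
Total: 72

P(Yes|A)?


P(Yes|A) = 21/(21+26) = 21/47

P = 21/47 ≈ 44.68%


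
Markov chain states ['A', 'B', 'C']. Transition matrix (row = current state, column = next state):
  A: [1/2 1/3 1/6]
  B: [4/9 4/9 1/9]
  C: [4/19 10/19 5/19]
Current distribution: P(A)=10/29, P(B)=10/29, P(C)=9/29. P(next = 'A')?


P(next=A) = Σᵢ P(now=i)×P(i→A)
= 10/29×1/2 + 10/29×4/9 + 9/29×4/19
= 5/29 + 40/261 + 36/551 = 1939/4959

P = 1939/4959 ≈ 0.3910


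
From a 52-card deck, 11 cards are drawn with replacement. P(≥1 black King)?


P(not a black King) = 50/52 = 25/26
P(none in 11 draws) = (25/26)^11 = 2384185791015625/3670344486987776
P(≥1 black King) = 1 - 2384185791015625/3670344486987776 = 1286158695972151/3670344486987776

P = 1286158695972151/3670344486987776 ≈ 35.04%


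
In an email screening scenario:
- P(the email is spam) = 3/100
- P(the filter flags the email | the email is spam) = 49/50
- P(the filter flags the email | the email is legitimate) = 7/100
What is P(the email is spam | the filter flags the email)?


Using Bayes' theorem:
P(A|B) = P(B|A)·P(A) / P(B)

P(the filter flags the email) = 49/50 × 3/100 + 7/100 × 97/100
= 147/5000 + 679/10000 = 973/10000

P(the email is spam|the filter flags the email) = (147/5000) / (973/10000) = 42/139

P(the email is spam|the filter flags the email) = 42/139 ≈ 30.22%


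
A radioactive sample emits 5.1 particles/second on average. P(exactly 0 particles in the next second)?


Poisson(λ=5.1): P(X=0) = e^(-λ)×λ^k/k!
= e^(-5.1) × 5.1^0 / 0!
≈ 0.006096746566 × 1 / 1 ≈ 0.006097

P(X=0) ≈ 0.006097 ≈ 0.61%


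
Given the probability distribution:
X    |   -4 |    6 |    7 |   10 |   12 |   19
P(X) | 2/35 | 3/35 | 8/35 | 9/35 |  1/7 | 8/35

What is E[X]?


E[X] = Σ x·P(X=x)
= (-4)×(2/35) + (6)×(3/35) + (7)×(8/35) + (10)×(9/35) + (12)×(1/7) + (19)×(8/35)
= 368/35

E[X] = 368/35


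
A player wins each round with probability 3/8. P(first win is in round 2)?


Geometric: P(X=2) = (1-p)^(k-1)×p = (5/8)^1×3/8 = 15/64

P(X=2) = 15/64 ≈ 23.44%


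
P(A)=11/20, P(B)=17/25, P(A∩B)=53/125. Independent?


P(A)×P(B) = 187/500
P(A∩B) = 53/125
Not equal → NOT independent

No, not independent


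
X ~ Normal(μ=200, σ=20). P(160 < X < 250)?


z₁=(160-200)/20=-2.0, z₂=(250-200)/20=2.5
P = Φ(2.5) - Φ(-2.0) = 0.993790 - 0.022750 = 0.971040 ≈ 0.9710

P(160 < X < 250) ≈ 0.9710


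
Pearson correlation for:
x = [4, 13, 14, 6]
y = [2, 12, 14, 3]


n=4, Σx=37, Σy=31, Σxy=378, Σx²=417, Σy²=353
r = (4×378 - 37×31)/√((4×417 - 37²)(4×353 - 31²))
= 365/√(299×451) = 365/√134849 ≈ 365/367.2179 ≈ 0.9940

r ≈ 0.9940


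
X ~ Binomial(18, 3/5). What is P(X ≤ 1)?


P(X ≤ 1) = Σ P(X=i) for i=0..1
P(X=0) = 262144/3814697265625
P(X=1) = 7077888/3814697265625
Sum = 7340032/3814697265625

P(X ≤ 1) = 7340032/3814697265625 ≈ 0.00%


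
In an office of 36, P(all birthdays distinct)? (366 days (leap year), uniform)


P(all different) = Π(366-i)/366 for i=0..35
= (366/366)×(365/366)×...×(331/366)
= 0.168667

P ≈ 0.1687 ≈ 16.87%


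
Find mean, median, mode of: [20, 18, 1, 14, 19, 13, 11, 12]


Sorted: [1, 11, 12, 13, 14, 18, 19, 20]
Mean = 108/8 = 27/2
Median = 27/2
Freq: {20: 1, 18: 1, 1: 1, 14: 1, 19: 1, 13: 1, 11: 1, 12: 1}
Mode: No mode

Mean=27/2, Median=27/2, Mode=No mode


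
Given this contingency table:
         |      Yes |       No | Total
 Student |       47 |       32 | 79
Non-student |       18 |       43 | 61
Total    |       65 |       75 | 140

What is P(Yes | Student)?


P(Yes | Student) = 47/(47+32) = 47/79

P(Yes|Student) = 47/79 ≈ 59.49%


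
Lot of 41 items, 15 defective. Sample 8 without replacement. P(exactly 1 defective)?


Hypergeometric: C(15,1)×C(26,7)/C(41,8)
= 15×657800/95548245 = 50600/489991

P(X=1) = 50600/489991 ≈ 10.33%


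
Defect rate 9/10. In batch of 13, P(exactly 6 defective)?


Binomial: P(X=6) = C(13,6)×p^6×(1-p)^7
= 1716 × 531441/1000000 × 1/10000000 = 227988189/2500000000000

P(X=6) = 227988189/2500000000000 ≈ 0.01%


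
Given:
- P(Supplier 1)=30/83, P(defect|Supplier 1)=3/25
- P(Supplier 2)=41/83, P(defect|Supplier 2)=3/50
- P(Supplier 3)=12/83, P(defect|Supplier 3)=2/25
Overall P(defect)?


P(B) = Σ P(B|Aᵢ)×P(Aᵢ)
  3/25×30/83 = 18/415
  3/50×41/83 = 123/4150
  2/25×12/83 = 24/2075
Sum = 351/4150

P(defect) = 351/4150 ≈ 8.46%


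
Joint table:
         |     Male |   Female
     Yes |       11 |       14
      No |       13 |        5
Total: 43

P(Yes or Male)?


P(Yes∨Male) = P(Yes) + P(Male) - P(Yes∧Male)
= (25 + 24 - 11)/43 = 38/43

P = 38/43 ≈ 88.37%


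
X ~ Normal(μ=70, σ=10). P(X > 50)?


z = (50-70)/10 = -2.0
P(X > 50) = 1 - P(Z ≤ -2.0) = 1 - 0.0228 = 0.9772

P(X > 50) ≈ 0.9772


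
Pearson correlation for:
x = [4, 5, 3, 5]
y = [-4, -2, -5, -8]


n=4, Σx=17, Σy=-19, Σxy=-81, Σx²=75, Σy²=109
r = (4×(-81) - 17×(-19))/√((4×75 - 17²)(4×109 - (-19)²))
= -1/√(11×75) = -1/√825 ≈ -1/28.7228 ≈ -0.0348

r ≈ -0.0348


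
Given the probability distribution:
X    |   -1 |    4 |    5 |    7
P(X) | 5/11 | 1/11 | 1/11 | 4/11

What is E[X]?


E[X] = Σ x·P(X=x)
= (-1)×(5/11) + (4)×(1/11) + (5)×(1/11) + (7)×(4/11)
= 32/11

E[X] = 32/11


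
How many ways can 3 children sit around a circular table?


Circular arrangements of 3 distinct objects: fix one position to break rotational symmetry.
(n-1)! = 2! = 2

2


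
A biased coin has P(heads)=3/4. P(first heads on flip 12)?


Geometric: P(X=12) = (1-p)^(k-1)×p = (1/4)^11×3/4 = 3/16777216

P(X=12) = 3/16777216 ≈ 0.00%


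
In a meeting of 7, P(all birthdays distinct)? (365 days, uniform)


P(all different) = Π(365-i)/365 for i=0..6
= (365/365)×(364/365)×...×(359/365)
= 0.943764

P ≈ 0.9438 ≈ 94.38%


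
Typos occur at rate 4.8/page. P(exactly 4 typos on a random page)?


Poisson(λ=4.8): P(X=4) = e^(-λ)×λ^k/k!
= e^(-4.8) × 4.8^4 / 4!
≈ 0.008229747049 × 530.8416 / 24 ≈ 0.182029

P(X=4) ≈ 0.182029 ≈ 18.20%


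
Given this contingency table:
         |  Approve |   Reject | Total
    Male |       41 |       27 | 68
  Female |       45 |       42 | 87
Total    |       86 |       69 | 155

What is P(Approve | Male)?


P(Approve | Male) = 41/(41+27) = 41/68

P(Approve|Male) = 41/68 ≈ 60.29%


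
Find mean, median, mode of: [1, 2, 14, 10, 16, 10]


Sorted: [1, 2, 10, 10, 14, 16]
Mean = 53/6
Median = 10
Freq: {1: 1, 2: 1, 14: 1, 10: 2, 16: 1}
Mode: [10]

Mean=53/6, Median=10, Mode=10


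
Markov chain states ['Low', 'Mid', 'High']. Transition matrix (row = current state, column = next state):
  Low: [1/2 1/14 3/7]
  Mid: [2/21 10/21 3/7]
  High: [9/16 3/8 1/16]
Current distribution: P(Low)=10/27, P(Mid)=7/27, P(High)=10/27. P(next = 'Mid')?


P(next=Mid) = Σᵢ P(now=i)×P(i→Mid)
= 10/27×1/14 + 7/27×10/21 + 10/27×3/8
= 5/189 + 10/81 + 5/36 = 655/2268

P = 655/2268 ≈ 0.2888


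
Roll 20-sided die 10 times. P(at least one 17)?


P(no 17)^10 = (19/20)^10 = 6131066257801/10240000000000
P(≥1) = 1 - 6131066257801/10240000000000 = 4108933742199/10240000000000

P = 4108933742199/10240000000000 ≈ 40.13%


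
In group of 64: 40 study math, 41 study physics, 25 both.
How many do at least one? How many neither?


|A∪B| = 40+41-25 = 56
Neither = 64-56 = 8

At least one: 56; Neither: 8


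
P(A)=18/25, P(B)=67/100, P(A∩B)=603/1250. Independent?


P(A)×P(B) = 603/1250
P(A∩B) = 603/1250
Equal ✓ → Independent

Yes, independent


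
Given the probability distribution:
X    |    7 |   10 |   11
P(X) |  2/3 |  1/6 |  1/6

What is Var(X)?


E[X] = 49/6
E[X²] = 139/2
Var(X) = E[X²] - (E[X])² = 139/2 - 2401/36 = 101/36

Var(X) = 101/36 ≈ 2.8056


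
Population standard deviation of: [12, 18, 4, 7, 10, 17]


Mean = 68/6 = 34/3
  (12-34/3)²=4/9
  (18-34/3)²=400/9
  (4-34/3)²=484/9
  (7-34/3)²=169/9
  (10-34/3)²=16/9
  (17-34/3)²=289/9
Σ(x-μ)² = 454/3
σ² = (454/3)/6 = 227/9

σ = √(227/9) ≈ 5.0222


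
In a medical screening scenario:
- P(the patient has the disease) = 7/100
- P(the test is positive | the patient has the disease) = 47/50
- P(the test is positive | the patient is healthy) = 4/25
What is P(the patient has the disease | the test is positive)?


Using Bayes' theorem:
P(A|B) = P(B|A)·P(A) / P(B)

P(the test is positive) = 47/50 × 7/100 + 4/25 × 93/100
= 329/5000 + 93/625 = 1073/5000

P(the patient has the disease|the test is positive) = (329/5000) / (1073/5000) = 329/1073

P(the patient has the disease|the test is positive) = 329/1073 ≈ 30.66%


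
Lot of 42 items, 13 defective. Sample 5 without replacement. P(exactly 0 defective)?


Hypergeometric: C(13,0)×C(29,5)/C(42,5)
= 1×118755/850668 = 435/3116

P(X=0) = 435/3116 ≈ 13.96%


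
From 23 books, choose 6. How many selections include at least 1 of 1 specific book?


Complement: C(23,6) - C(22,6) = 100947 - 74613 = 26334

26334


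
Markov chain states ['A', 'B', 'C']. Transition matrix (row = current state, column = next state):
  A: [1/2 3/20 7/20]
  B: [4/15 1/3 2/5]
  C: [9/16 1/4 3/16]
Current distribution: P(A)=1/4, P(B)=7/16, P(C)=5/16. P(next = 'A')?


P(next=A) = Σᵢ P(now=i)×P(i→A)
= 1/4×1/2 + 7/16×4/15 + 5/16×9/16
= 1/8 + 7/60 + 45/256 = 1603/3840

P = 1603/3840 ≈ 0.4174


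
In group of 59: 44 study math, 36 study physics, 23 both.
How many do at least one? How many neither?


|A∪B| = 44+36-23 = 57
Neither = 59-57 = 2

At least one: 57; Neither: 2


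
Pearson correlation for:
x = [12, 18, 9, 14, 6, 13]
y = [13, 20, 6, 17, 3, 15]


n=6, Σx=72, Σy=74, Σxy=1021, Σx²=950, Σy²=1128
r = (6×1021 - 72×74)/√((6×950 - 72²)(6×1128 - 74²))
= 798/√(516×1292) = 798/√666672 ≈ 798/816.4998 ≈ 0.9773

r ≈ 0.9773


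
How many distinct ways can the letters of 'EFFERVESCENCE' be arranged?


Letters: 13, freq: {'E': 5, 'F': 2, 'R': 1, 'V': 1, 'S': 1, 'C': 2, 'N': 1}
13!/(5!×2!×1!×1!×1!×2!×1!) = 6227020800/480 = 12972960

12972960


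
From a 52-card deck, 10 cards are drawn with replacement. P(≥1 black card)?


P(not a black card) = 26/52 = 1/2
P(none in 10 draws) = (1/2)^10 = 1/1024
P(≥1 black card) = 1 - 1/1024 = 1023/1024

P = 1023/1024 ≈ 99.90%


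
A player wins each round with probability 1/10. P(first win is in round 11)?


Geometric: P(X=11) = (1-p)^(k-1)×p = (9/10)^10×1/10 = 3486784401/100000000000

P(X=11) = 3486784401/100000000000 ≈ 3.49%


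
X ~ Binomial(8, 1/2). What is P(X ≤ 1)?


P(X ≤ 1) = Σ P(X=i) for i=0..1
P(X=0) = 1/256
P(X=1) = 1/32
Sum = 9/256

P(X ≤ 1) = 9/256 ≈ 3.52%


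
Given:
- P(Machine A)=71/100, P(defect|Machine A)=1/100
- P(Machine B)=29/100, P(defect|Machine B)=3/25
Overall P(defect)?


P(B) = Σ P(B|Aᵢ)×P(Aᵢ)
  1/100×71/100 = 71/10000
  3/25×29/100 = 87/2500
Sum = 419/10000

P(defect) = 419/10000 ≈ 4.19%


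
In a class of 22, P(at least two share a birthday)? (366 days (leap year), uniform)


P(all different) = Π(366-i)/366 for i=0..21
= 0.525249
P(match) = 1 - 0.525249 = 0.474751

P ≈ 0.4748 ≈ 47.48%


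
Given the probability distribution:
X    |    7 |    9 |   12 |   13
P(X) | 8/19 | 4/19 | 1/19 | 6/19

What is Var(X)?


E[X] = 182/19
E[X²] = 1874/19
Var(X) = E[X²] - (E[X])² = 1874/19 - 33124/361 = 2482/361

Var(X) = 2482/361 ≈ 6.8753


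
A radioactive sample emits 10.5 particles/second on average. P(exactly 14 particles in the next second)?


Poisson(λ=10.5): P(X=14) = e^(-λ)×λ^k/k!
= e^(-10.5) × 10.5^14 / 14!
≈ 2.753644935e-05 × 1.97993159944e+14 / 87178291200 ≈ 0.062539

P(X=14) ≈ 0.062539 ≈ 6.25%


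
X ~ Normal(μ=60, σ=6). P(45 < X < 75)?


z₁=(45-60)/6=-2.5, z₂=(75-60)/6=2.5
P = Φ(2.5) - Φ(-2.5) = 0.993790 - 0.006210 = 0.987580 ≈ 0.9876

P(45 < X < 75) ≈ 0.9876


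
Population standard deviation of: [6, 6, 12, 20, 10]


Mean = 54/5
  (6-54/5)²=576/25
  (6-54/5)²=576/25
  (12-54/5)²=36/25
  (20-54/5)²=2116/25
  (10-54/5)²=16/25
Σ(x-μ)² = 664/5
σ² = (664/5)/5 = 664/25

σ = √(664/25) ≈ 5.1536


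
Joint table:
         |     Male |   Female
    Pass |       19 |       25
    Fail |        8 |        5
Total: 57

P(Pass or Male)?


P(Pass∨Male) = P(Pass) + P(Male) - P(Pass∧Male)
= (44 + 27 - 19)/57 = 52/57

P = 52/57 ≈ 91.23%


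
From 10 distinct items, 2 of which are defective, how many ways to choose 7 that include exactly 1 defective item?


Choose 1 of the 2 defective items and 6 of the other 8 items:
C(2,1)×C(8,6) = 2×28 = 56

56


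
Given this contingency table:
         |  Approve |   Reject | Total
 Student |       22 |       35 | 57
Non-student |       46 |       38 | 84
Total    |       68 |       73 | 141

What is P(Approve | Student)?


P(Approve | Student) = 22/(22+35) = 22/57

P(Approve|Student) = 22/57 ≈ 38.60%


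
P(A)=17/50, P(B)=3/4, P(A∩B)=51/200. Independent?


P(A)×P(B) = 51/200
P(A∩B) = 51/200
Equal ✓ → Independent

Yes, independent


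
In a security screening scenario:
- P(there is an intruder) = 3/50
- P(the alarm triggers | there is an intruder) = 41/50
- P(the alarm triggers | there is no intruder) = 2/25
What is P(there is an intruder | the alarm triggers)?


Using Bayes' theorem:
P(A|B) = P(B|A)·P(A) / P(B)

P(the alarm triggers) = 41/50 × 3/50 + 2/25 × 47/50
= 123/2500 + 47/625 = 311/2500

P(there is an intruder|the alarm triggers) = (123/2500) / (311/2500) = 123/311

P(there is an intruder|the alarm triggers) = 123/311 ≈ 39.55%


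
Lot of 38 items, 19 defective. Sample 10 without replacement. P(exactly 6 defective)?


Hypergeometric: C(19,6)×C(19,4)/C(38,10)
= 27132×3876/472733756 = 81396/365893

P(X=6) = 81396/365893 ≈ 22.25%


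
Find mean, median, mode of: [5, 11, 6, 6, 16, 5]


Sorted: [5, 5, 6, 6, 11, 16]
Mean = 49/6
Median = 6
Freq: {5: 2, 11: 1, 6: 2, 16: 1}
Mode: [5, 6]

Mean=49/6, Median=6, Mode=[5, 6]


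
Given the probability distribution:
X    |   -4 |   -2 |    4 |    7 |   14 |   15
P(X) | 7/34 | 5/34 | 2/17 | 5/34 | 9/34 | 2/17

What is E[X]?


E[X] = Σ x·P(X=x)
= (-4)×(7/34) + (-2)×(5/34) + (4)×(2/17) + (7)×(5/34) + (14)×(9/34) + (15)×(2/17)
= 199/34

E[X] = 199/34


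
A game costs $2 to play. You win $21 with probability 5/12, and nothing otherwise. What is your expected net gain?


E[gain] = (21-2)×5/12 + (-2)×7/12
= 95/12 - 7/6 = 27/4

Expected net gain = $27/4 ≈ $6.75


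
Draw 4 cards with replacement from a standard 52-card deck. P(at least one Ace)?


P(not a Ace) = 48/52 = 12/13
P(none in 4 draws) = (12/13)^4 = 20736/28561
P(≥1 Ace) = 1 - 20736/28561 = 7825/28561

P = 7825/28561 ≈ 27.40%


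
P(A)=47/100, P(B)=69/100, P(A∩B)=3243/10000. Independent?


P(A)×P(B) = 3243/10000
P(A∩B) = 3243/10000
Equal ✓ → Independent

Yes, independent


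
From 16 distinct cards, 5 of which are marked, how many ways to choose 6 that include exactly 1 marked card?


Choose 1 of the 5 marked cards and 5 of the other 11 cards:
C(5,1)×C(11,5) = 5×462 = 2310

2310


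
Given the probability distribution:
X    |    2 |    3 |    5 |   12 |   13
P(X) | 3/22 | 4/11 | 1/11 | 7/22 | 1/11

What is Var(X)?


E[X] = 75/11
E[X²] = 740/11
Var(X) = E[X²] - (E[X])² = 740/11 - 5625/121 = 2515/121

Var(X) = 2515/121 ≈ 20.7851


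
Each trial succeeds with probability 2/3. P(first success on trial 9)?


Geometric: P(X=9) = (1-p)^(k-1)×p = (1/3)^8×2/3 = 2/19683

P(X=9) = 2/19683 ≈ 0.01%


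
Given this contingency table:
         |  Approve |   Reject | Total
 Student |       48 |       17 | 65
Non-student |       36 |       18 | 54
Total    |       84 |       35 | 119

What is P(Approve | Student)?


P(Approve | Student) = 48/(48+17) = 48/65

P(Approve|Student) = 48/65 ≈ 73.85%


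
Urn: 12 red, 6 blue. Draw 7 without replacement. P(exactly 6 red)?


Hypergeometric: C(12,6)×C(6,1)/C(18,7)
= 924×6/31824 = 77/442

P(X=6) = 77/442 ≈ 17.42%


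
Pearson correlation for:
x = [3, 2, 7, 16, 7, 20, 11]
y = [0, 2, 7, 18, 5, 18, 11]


n=7, Σx=66, Σy=61, Σxy=857, Σx²=888, Σy²=847
r = (7×857 - 66×61)/√((7×888 - 66²)(7×847 - 61²))
= 1973/√(1860×2208) = 1973/√4106880 ≈ 1973/2026.5439 ≈ 0.9736

r ≈ 0.9736


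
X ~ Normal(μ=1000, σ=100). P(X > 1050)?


z = (1050-1000)/100 = 0.5
P(X > 1050) = 1 - P(Z ≤ 0.5) = 1 - 0.6915 = 0.3085

P(X > 1050) ≈ 0.3085


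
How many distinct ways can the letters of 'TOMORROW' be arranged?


Letters: 8, freq: {'T': 1, 'O': 3, 'M': 1, 'R': 2, 'W': 1}
8!/(1!×3!×1!×2!×1!) = 40320/12 = 3360

3360


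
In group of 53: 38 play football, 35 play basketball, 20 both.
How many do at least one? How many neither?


|A∪B| = 38+35-20 = 53
Neither = 53-53 = 0

At least one: 53; Neither: 0


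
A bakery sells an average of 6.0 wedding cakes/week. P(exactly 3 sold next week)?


Poisson(λ=6.0): P(X=3) = e^(-λ)×λ^k/k!
= e^(-6.0) × 6.0^3 / 3!
≈ 0.002478752177 × 216 / 6 ≈ 0.089235

P(X=3) ≈ 0.089235 ≈ 8.92%


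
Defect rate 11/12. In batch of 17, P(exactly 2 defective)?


Binomial: P(X=2) = C(17,2)×p^2×(1-p)^15
= 136 × 121/144 × 1/15407021574586368 = 2057/277326388342554624

P(X=2) = 2057/277326388342554624 ≈ 0.00%


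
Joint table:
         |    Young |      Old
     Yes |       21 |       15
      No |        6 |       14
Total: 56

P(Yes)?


P(Yes) = (21+15)/56 = 36/56 = 9/14

P(Yes) = 9/14 ≈ 64.29%


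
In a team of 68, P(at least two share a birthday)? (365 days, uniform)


P(all different) = Π(365-i)/365 for i=0..67
= 0.001274
P(match) = 1 - 0.001274 = 0.998726

P ≈ 0.9987 ≈ 99.87%


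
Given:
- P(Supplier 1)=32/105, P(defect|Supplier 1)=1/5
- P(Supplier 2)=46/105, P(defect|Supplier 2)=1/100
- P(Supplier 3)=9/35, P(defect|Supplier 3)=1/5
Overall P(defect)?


P(B) = Σ P(B|Aᵢ)×P(Aᵢ)
  1/5×32/105 = 32/525
  1/100×46/105 = 23/5250
  1/5×9/35 = 9/175
Sum = 613/5250

P(defect) = 613/5250 ≈ 11.68%


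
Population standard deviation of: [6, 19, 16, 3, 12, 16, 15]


Mean = 87/7
  (6-87/7)²=2025/49
  (19-87/7)²=2116/49
  (16-87/7)²=625/49
  (3-87/7)²=4356/49
  (12-87/7)²=9/49
  (16-87/7)²=625/49
  (15-87/7)²=324/49
Σ(x-μ)² = 1440/7
σ² = (1440/7)/7 = 1440/49

σ = √(1440/49) ≈ 5.4210


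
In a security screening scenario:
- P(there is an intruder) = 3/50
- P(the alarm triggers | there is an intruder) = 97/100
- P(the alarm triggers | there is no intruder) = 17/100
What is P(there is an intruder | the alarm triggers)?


Using Bayes' theorem:
P(A|B) = P(B|A)·P(A) / P(B)

P(the alarm triggers) = 97/100 × 3/50 + 17/100 × 47/50
= 291/5000 + 799/5000 = 109/500

P(there is an intruder|the alarm triggers) = (291/5000) / (109/500) = 291/1090

P(there is an intruder|the alarm triggers) = 291/1090 ≈ 26.70%


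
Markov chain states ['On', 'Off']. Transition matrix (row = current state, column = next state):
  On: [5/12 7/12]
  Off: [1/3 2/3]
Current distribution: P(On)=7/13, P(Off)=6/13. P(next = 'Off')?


P(next=Off) = Σᵢ P(now=i)×P(i→Off)
= 7/13×7/12 + 6/13×2/3
= 49/156 + 4/13 = 97/156

P = 97/156 ≈ 0.6218


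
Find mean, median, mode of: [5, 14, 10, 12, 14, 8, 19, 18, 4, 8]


Sorted: [4, 5, 8, 8, 10, 12, 14, 14, 18, 19]
Mean = 112/10 = 56/5
Median = 11
Freq: {5: 1, 14: 2, 10: 1, 12: 1, 8: 2, 19: 1, 18: 1, 4: 1}
Mode: [8, 14]

Mean=56/5, Median=11, Mode=[8, 14]


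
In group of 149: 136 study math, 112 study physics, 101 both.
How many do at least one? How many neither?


|A∪B| = 136+112-101 = 147
Neither = 149-147 = 2

At least one: 147; Neither: 2


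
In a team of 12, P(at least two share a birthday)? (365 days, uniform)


P(all different) = Π(365-i)/365 for i=0..11
= 0.832975
P(match) = 1 - 0.832975 = 0.167025

P ≈ 0.1670 ≈ 16.70%


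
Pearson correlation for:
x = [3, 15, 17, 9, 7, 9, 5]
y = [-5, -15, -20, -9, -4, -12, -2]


n=7, Σx=65, Σy=-67, Σxy=-807, Σx²=759, Σy²=895
r = (7×(-807) - 65×(-67))/√((7×759 - 65²)(7×895 - (-67)²))
= -1294/√(1088×1776) = -1294/√1932288 ≈ -1294/1390.0676 ≈ -0.9309

r ≈ -0.9309


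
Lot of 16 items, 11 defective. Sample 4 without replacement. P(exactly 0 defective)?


Hypergeometric: C(11,0)×C(5,4)/C(16,4)
= 1×5/1820 = 1/364

P(X=0) = 1/364 ≈ 0.27%


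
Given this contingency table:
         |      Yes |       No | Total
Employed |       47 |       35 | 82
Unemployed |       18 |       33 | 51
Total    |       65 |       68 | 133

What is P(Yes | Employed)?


P(Yes | Employed) = 47/(47+35) = 47/82

P(Yes|Employed) = 47/82 ≈ 57.32%


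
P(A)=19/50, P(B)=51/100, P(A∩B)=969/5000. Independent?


P(A)×P(B) = 969/5000
P(A∩B) = 969/5000
Equal ✓ → Independent

Yes, independent


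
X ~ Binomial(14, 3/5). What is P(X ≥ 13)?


P(X ≥ 13) = Σ P(X=i) for i=13..14
P(X=13) = 44641044/6103515625
P(X=14) = 4782969/6103515625
Sum = 49424013/6103515625

P(X ≥ 13) = 49424013/6103515625 ≈ 0.81%


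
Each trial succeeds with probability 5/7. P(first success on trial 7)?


Geometric: P(X=7) = (1-p)^(k-1)×p = (2/7)^6×5/7 = 320/823543

P(X=7) = 320/823543 ≈ 0.04%


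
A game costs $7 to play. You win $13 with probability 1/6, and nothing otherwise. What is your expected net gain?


E[gain] = (13-7)×1/6 + (-7)×5/6
= 1 - 35/6 = -29/6

Expected net gain = $-29/6 ≈ $-4.83


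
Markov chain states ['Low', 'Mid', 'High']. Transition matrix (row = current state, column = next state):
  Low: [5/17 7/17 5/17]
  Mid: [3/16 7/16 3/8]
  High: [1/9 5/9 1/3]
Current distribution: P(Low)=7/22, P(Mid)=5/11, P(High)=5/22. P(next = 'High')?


P(next=High) = Σᵢ P(now=i)×P(i→High)
= 7/22×5/17 + 5/11×3/8 + 5/22×1/3
= 35/374 + 15/88 + 5/66 = 1525/4488

P = 1525/4488 ≈ 0.3398


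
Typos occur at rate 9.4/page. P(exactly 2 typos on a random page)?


Poisson(λ=9.4): P(X=2) = e^(-λ)×λ^k/k!
= e^(-9.4) × 9.4^2 / 2!
≈ 8.272406556e-05 × 88.36 / 2 ≈ 0.003655

P(X=2) ≈ 0.003655 ≈ 0.37%


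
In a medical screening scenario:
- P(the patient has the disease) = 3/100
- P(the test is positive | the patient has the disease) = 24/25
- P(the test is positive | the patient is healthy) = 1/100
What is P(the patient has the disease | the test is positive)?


Using Bayes' theorem:
P(A|B) = P(B|A)·P(A) / P(B)

P(the test is positive) = 24/25 × 3/100 + 1/100 × 97/100
= 18/625 + 97/10000 = 77/2000

P(the patient has the disease|the test is positive) = (18/625) / (77/2000) = 288/385

P(the patient has the disease|the test is positive) = 288/385 ≈ 74.81%


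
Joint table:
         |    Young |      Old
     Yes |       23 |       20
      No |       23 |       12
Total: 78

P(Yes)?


P(Yes) = (23+20)/78 = 43/78

P(Yes) = 43/78 ≈ 55.13%


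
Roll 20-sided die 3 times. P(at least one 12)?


P(no 12)^3 = (19/20)^3 = 6859/8000
P(≥1) = 1 - 6859/8000 = 1141/8000

P = 1141/8000 ≈ 14.26%


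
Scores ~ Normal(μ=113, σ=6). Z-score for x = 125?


z = (x - μ)/σ = (125 - 113)/6 = 2.0

z = 2.0


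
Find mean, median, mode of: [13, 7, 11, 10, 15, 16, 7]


Sorted: [7, 7, 10, 11, 13, 15, 16]
Mean = 79/7
Median = 11
Freq: {13: 1, 7: 2, 11: 1, 10: 1, 15: 1, 16: 1}
Mode: [7]

Mean=79/7, Median=11, Mode=7


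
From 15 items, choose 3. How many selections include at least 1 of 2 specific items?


Complement: C(15,3) - C(13,3) = 455 - 286 = 169

169


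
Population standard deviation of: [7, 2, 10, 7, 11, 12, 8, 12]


Mean = 69/8
  (7-69/8)²=169/64
  (2-69/8)²=2809/64
  (10-69/8)²=121/64
  (7-69/8)²=169/64
  (11-69/8)²=361/64
  (12-69/8)²=729/64
  (8-69/8)²=25/64
  (12-69/8)²=729/64
Σ(x-μ)² = 639/8
σ² = (639/8)/8 = 639/64

σ = √(639/64) ≈ 3.1598


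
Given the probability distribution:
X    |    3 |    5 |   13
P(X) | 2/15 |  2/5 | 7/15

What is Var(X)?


E[X] = 127/15
E[X²] = 1351/15
Var(X) = E[X²] - (E[X])² = 1351/15 - 16129/225 = 4136/225

Var(X) = 4136/225 ≈ 18.3822


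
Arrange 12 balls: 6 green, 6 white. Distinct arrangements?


12!/(6!×6!) = 924

924


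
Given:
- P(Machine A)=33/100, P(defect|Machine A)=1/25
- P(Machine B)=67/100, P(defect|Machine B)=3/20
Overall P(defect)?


P(B) = Σ P(B|Aᵢ)×P(Aᵢ)
  1/25×33/100 = 33/2500
  3/20×67/100 = 201/2000
Sum = 1137/10000

P(defect) = 1137/10000 ≈ 11.37%


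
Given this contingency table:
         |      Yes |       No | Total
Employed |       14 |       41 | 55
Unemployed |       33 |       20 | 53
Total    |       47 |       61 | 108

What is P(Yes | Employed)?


P(Yes | Employed) = 14/(14+41) = 14/55

P(Yes|Employed) = 14/55 ≈ 25.45%


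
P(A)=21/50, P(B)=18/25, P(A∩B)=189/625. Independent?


P(A)×P(B) = 189/625
P(A∩B) = 189/625
Equal ✓ → Independent

Yes, independent


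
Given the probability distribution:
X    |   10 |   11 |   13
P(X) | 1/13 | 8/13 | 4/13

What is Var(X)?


E[X] = 150/13
E[X²] = 1744/13
Var(X) = E[X²] - (E[X])² = 1744/13 - 22500/169 = 172/169

Var(X) = 172/169 ≈ 1.0178


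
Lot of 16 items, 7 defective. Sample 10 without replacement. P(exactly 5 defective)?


Hypergeometric: C(7,5)×C(9,5)/C(16,10)
= 21×126/8008 = 189/572

P(X=5) = 189/572 ≈ 33.04%


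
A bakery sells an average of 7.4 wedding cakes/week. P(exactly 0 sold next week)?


Poisson(λ=7.4): P(X=0) = e^(-λ)×λ^k/k!
= e^(-7.4) × 7.4^0 / 0!
≈ 0.0006112527611 × 1 / 1 ≈ 0.000611

P(X=0) ≈ 0.000611 ≈ 0.06%


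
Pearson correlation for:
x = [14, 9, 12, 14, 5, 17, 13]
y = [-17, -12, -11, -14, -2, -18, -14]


n=7, Σx=84, Σy=-88, Σxy=-1172, Σx²=1100, Σy²=1274
r = (7×(-1172) - 84×(-88))/√((7×1100 - 84²)(7×1274 - (-88)²))
= -812/√(644×1174) = -812/√756056 ≈ -812/869.5148 ≈ -0.9339

r ≈ -0.9339


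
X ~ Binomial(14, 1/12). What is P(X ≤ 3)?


P(X ≤ 3) = Σ P(X=i) for i=0..3
P(X=0) = 379749833583241/1283918464548864
P(X=1) = 241658985007517/641959232274432
P(X=2) = 285596982281611/1283918464548864
P(X=3) = 25963362025601/320979616137216
Sum = 626259116991145/641959232274432

P(X ≤ 3) = 626259116991145/641959232274432 ≈ 97.55%


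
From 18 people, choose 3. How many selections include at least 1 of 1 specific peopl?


Complement: C(18,3) - C(17,3) = 816 - 680 = 136

136


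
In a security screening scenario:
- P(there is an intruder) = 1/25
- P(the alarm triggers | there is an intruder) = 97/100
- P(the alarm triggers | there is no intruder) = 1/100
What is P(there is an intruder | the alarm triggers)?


Using Bayes' theorem:
P(A|B) = P(B|A)·P(A) / P(B)

P(the alarm triggers) = 97/100 × 1/25 + 1/100 × 24/25
= 97/2500 + 6/625 = 121/2500

P(there is an intruder|the alarm triggers) = (97/2500) / (121/2500) = 97/121

P(there is an intruder|the alarm triggers) = 97/121 ≈ 80.17%


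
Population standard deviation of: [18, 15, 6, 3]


Mean = 42/4 = 21/2
  (18-21/2)²=225/4
  (15-21/2)²=81/4
  (6-21/2)²=81/4
  (3-21/2)²=225/4
Σ(x-μ)² = 153
σ² = 153/4

σ = √(153/4) ≈ 6.1847


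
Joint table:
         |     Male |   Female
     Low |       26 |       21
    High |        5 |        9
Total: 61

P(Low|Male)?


P(Low|Male) = 26/(26+5) = 26/31

P = 26/31 ≈ 83.87%


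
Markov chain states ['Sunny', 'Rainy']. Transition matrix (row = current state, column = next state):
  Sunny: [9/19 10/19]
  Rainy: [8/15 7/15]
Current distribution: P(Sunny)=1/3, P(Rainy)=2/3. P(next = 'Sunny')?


P(next=Sunny) = Σᵢ P(now=i)×P(i→Sunny)
= 1/3×9/19 + 2/3×8/15
= 3/19 + 16/45 = 439/855

P = 439/855 ≈ 0.5135


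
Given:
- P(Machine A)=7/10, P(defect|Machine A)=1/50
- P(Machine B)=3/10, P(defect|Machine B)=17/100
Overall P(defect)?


P(B) = Σ P(B|Aᵢ)×P(Aᵢ)
  1/50×7/10 = 7/500
  17/100×3/10 = 51/1000
Sum = 13/200

P(defect) = 13/200 ≈ 6.50%


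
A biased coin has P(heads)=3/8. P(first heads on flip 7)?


Geometric: P(X=7) = (1-p)^(k-1)×p = (5/8)^6×3/8 = 46875/2097152

P(X=7) = 46875/2097152 ≈ 2.24%


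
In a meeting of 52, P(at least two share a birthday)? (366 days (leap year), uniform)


P(all different) = Π(366-i)/366 for i=0..51
= 0.022238
P(match) = 1 - 0.022238 = 0.977762

P ≈ 0.9778 ≈ 97.78%


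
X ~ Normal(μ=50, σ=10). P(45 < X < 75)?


z₁=(45-50)/10=-0.5, z₂=(75-50)/10=2.5
P = Φ(2.5) - Φ(-0.5) = 0.993790 - 0.308538 = 0.685252 ≈ 0.6853

P(45 < X < 75) ≈ 0.6853


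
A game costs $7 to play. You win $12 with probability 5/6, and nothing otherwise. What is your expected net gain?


E[gain] = (12-7)×5/6 + (-7)×1/6
= 25/6 - 7/6 = 3

Expected net gain = $3 ≈ $3.00


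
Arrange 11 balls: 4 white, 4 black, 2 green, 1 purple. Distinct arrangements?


11!/(4!×4!×2!×1!) = 34650

34650


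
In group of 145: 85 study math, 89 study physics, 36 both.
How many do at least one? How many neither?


|A∪B| = 85+89-36 = 138
Neither = 145-138 = 7

At least one: 138; Neither: 7


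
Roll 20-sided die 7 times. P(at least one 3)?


P(no 3)^7 = (19/20)^7 = 893871739/1280000000
P(≥1) = 1 - 893871739/1280000000 = 386128261/1280000000

P = 386128261/1280000000 ≈ 30.17%


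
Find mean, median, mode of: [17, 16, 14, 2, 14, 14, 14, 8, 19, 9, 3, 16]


Sorted: [2, 3, 8, 9, 14, 14, 14, 14, 16, 16, 17, 19]
Mean = 146/12 = 73/6
Median = 14
Freq: {17: 1, 16: 2, 14: 4, 2: 1, 8: 1, 19: 1, 9: 1, 3: 1}
Mode: [14]

Mean=73/6, Median=14, Mode=14


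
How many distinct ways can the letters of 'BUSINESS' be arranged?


Letters: 8, freq: {'B': 1, 'U': 1, 'S': 3, 'I': 1, 'N': 1, 'E': 1}
8!/(1!×1!×3!×1!×1!×1!) = 40320/6 = 6720

6720


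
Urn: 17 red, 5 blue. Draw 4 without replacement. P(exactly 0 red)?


Hypergeometric: C(17,0)×C(5,4)/C(22,4)
= 1×5/7315 = 1/1463

P(X=0) = 1/1463 ≈ 0.07%


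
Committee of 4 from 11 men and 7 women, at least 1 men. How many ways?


Count by #men:
  1M,3W: C(11,1)×C(7,3)=385
  2M,2W: C(11,2)×C(7,2)=1155
  3M,1W: C(11,3)×C(7,1)=1155
  4M,0W: C(11,4)×C(7,0)=330
Total = 3025

3025


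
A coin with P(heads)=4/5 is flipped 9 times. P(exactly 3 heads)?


Binomial: P(X=3) = C(9,3)×p^3×(1-p)^6
= 84 × 64/125 × 1/15625 = 5376/1953125

P(X=3) = 5376/1953125 ≈ 0.28%


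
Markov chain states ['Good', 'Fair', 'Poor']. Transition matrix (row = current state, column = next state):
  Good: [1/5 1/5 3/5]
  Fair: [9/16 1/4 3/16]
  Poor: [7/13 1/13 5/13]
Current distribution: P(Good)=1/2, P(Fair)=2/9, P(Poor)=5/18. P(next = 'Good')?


P(next=Good) = Σᵢ P(now=i)×P(i→Good)
= 1/2×1/5 + 2/9×9/16 + 5/18×7/13
= 1/10 + 1/8 + 35/234 = 1753/4680

P = 1753/4680 ≈ 0.3746


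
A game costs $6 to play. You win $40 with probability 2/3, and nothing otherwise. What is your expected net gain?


E[gain] = (40-6)×2/3 + (-6)×1/3
= 68/3 - 2 = 62/3

Expected net gain = $62/3 ≈ $20.67


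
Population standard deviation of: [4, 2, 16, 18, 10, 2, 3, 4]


Mean = 59/8
  (4-59/8)²=729/64
  (2-59/8)²=1849/64
  (16-59/8)²=4761/64
  (18-59/8)²=7225/64
  (10-59/8)²=441/64
  (2-59/8)²=1849/64
  (3-59/8)²=1225/64
  (4-59/8)²=729/64
Σ(x-μ)² = 2351/8
σ² = (2351/8)/8 = 2351/64

σ = √(2351/64) ≈ 6.0609


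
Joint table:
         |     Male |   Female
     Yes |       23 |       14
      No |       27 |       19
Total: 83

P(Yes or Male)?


P(Yes∨Male) = P(Yes) + P(Male) - P(Yes∧Male)
= (37 + 50 - 23)/83 = 64/83

P = 64/83 ≈ 77.11%


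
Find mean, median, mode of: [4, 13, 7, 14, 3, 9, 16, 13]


Sorted: [3, 4, 7, 9, 13, 13, 14, 16]
Mean = 79/8
Median = 11
Freq: {4: 1, 13: 2, 7: 1, 14: 1, 3: 1, 9: 1, 16: 1}
Mode: [13]

Mean=79/8, Median=11, Mode=13


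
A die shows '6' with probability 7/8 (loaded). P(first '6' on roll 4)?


Geometric: P(X=4) = (1-p)^(k-1)×p = (1/8)^3×7/8 = 7/4096

P(X=4) = 7/4096 ≈ 0.17%


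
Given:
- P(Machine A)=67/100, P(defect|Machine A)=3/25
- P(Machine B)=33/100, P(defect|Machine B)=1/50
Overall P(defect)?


P(B) = Σ P(B|Aᵢ)×P(Aᵢ)
  3/25×67/100 = 201/2500
  1/50×33/100 = 33/5000
Sum = 87/1000

P(defect) = 87/1000 ≈ 8.70%


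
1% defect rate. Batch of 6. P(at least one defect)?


P(all good) = (99/100)^6 = 941480149401/1000000000000
P(≥1 defect) = 58519850599/1000000000000

P = 58519850599/1000000000000 ≈ 5.85%


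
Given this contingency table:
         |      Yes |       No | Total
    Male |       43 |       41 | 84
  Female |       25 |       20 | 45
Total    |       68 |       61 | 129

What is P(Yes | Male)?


P(Yes | Male) = 43/(43+41) = 43/84

P(Yes|Male) = 43/84 ≈ 51.19%


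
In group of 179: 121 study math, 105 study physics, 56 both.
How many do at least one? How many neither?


|A∪B| = 121+105-56 = 170
Neither = 179-170 = 9

At least one: 170; Neither: 9


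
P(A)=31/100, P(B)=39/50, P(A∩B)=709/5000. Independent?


P(A)×P(B) = 1209/5000
P(A∩B) = 709/5000
Not equal → NOT independent

No, not independent


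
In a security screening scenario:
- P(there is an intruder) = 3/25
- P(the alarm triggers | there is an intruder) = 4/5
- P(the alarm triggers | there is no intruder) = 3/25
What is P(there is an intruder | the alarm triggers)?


Using Bayes' theorem:
P(A|B) = P(B|A)·P(A) / P(B)

P(the alarm triggers) = 4/5 × 3/25 + 3/25 × 22/25
= 12/125 + 66/625 = 126/625

P(there is an intruder|the alarm triggers) = (12/125) / (126/625) = 10/21

P(there is an intruder|the alarm triggers) = 10/21 ≈ 47.62%


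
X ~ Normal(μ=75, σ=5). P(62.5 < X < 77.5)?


z₁=(62.5-75)/5=-2.5, z₂=(77.5-75)/5=0.5
P = Φ(0.5) - Φ(-2.5) = 0.691462 - 0.006210 = 0.685252 ≈ 0.6853

P(62.5 < X < 77.5) ≈ 0.6853


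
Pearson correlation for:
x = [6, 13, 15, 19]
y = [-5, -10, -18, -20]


n=4, Σx=53, Σy=-53, Σxy=-810, Σx²=791, Σy²=849
r = (4×(-810) - 53×(-53))/√((4×791 - 53²)(4×849 - (-53)²))
= -431/√(355×587) = -431/√208385 ≈ -431/456.4921 ≈ -0.9442

r ≈ -0.9442


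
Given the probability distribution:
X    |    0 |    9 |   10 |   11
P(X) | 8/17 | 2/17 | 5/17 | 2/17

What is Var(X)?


E[X] = 90/17
E[X²] = 904/17
Var(X) = E[X²] - (E[X])² = 904/17 - 8100/289 = 7268/289

Var(X) = 7268/289 ≈ 25.1488


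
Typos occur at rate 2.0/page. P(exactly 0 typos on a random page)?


Poisson(λ=2.0): P(X=0) = e^(-λ)×λ^k/k!
= e^(-2.0) × 2.0^0 / 0!
≈ 0.1353352832 × 1 / 1 ≈ 0.135335

P(X=0) ≈ 0.135335 ≈ 13.53%


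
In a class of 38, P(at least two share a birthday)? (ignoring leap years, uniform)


P(all different) = Π(365-i)/365 for i=0..37
= 0.135932
P(match) = 1 - 0.135932 = 0.864068

P ≈ 0.8641 ≈ 86.41%


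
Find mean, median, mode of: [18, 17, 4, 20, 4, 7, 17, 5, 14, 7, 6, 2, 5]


Sorted: [2, 4, 4, 5, 5, 6, 7, 7, 14, 17, 17, 18, 20]
Mean = 126/13
Median = 7
Freq: {18: 1, 17: 2, 4: 2, 20: 1, 7: 2, 5: 2, 14: 1, 6: 1, 2: 1}
Mode: [4, 5, 7, 17]

Mean=126/13, Median=7, Mode=[4, 5, 7, 17]


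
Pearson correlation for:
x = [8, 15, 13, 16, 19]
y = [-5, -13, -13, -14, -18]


n=5, Σx=71, Σy=-63, Σxy=-970, Σx²=1075, Σy²=883
r = (5×(-970) - 71×(-63))/√((5×1075 - 71²)(5×883 - (-63)²))
= -377/√(334×446) = -377/√148964 ≈ -377/385.9585 ≈ -0.9768

r ≈ -0.9768


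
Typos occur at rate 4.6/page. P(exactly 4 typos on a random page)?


Poisson(λ=4.6): P(X=4) = e^(-λ)×λ^k/k!
= e^(-4.6) × 4.6^4 / 4!
≈ 0.01005183574 × 447.7456 / 24 ≈ 0.187528

P(X=4) ≈ 0.187528 ≈ 18.75%


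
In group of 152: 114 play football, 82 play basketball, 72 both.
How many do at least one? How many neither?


|A∪B| = 114+82-72 = 124
Neither = 152-124 = 28

At least one: 124; Neither: 28


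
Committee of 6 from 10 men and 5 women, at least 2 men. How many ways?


Count by #men:
  2M,4W: C(10,2)×C(5,4)=225
  3M,3W: C(10,3)×C(5,3)=1200
  4M,2W: C(10,4)×C(5,2)=2100
  5M,1W: C(10,5)×C(5,1)=1260
  6M,0W: C(10,6)×C(5,0)=210
Total = 4995

4995
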